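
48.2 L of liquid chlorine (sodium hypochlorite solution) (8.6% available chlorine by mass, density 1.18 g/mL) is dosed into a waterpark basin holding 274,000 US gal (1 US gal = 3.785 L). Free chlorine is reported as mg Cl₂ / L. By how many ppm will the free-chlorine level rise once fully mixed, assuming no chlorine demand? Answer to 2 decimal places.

4.72 ppm

Volume: 274,000 US gal × 3.785 L/gal = 1,037,090 L.
Mass of solution: 48.2 L × 1000 mL/L × 1.18 g/mL = 56,880 g.
Available chlorine delivered: 56,880 g × 0.086 = 4891 g as Cl₂.
Concentration rise: 4891 g / 1,037,090 L = 4.716 mg/L = 4.72 ppm.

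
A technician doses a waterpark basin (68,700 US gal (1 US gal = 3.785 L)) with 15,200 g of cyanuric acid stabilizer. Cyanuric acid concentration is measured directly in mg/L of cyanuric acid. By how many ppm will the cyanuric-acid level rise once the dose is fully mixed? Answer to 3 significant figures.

58.5 ppm

Volume: 68,700 US gal × 3.785 L/gal = 260,030 L.
Rise: 15,200 g / 260,030 L × 1000 = 58.45 mg/L.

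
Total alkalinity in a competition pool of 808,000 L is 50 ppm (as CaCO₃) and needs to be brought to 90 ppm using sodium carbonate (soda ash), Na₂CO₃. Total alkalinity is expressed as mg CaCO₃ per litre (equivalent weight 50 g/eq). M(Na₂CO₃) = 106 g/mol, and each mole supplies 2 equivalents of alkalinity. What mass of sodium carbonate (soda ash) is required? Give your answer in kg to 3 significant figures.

Alkalinity to add: (90 − 50) = 40 mg/L as CaCO₃ × 808,000 L = 32,320 g as CaCO₃.
Equivalents: 32,320 g ÷ 50 g/eq = 646.4 eq.
Each mole of Na₂CO₃ supplies 2 eq, so 646.4 / 2 = 323.2 mol.
Mass: 323.2 mol × 106 g/mol = 34,260 g.

34.3 kg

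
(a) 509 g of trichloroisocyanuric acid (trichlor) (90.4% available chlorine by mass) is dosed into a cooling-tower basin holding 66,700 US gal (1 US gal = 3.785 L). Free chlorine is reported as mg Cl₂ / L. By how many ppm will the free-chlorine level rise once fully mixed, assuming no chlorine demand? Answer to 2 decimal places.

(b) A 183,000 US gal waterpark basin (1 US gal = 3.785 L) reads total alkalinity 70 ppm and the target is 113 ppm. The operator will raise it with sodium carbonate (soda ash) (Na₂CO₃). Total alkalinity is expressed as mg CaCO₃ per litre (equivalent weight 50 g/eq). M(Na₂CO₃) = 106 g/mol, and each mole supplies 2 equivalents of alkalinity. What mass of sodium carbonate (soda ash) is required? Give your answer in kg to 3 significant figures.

(a) 1.82 ppm; (b) 31.6 kg

(a) Volume: 66,700 US gal × 3.785 L/gal = 252,460 L.
(a) Available chlorine delivered: 509 g × 0.904 = 460.1 g as Cl₂.
(a) Concentration rise: 460.1 g / 252,460 L = 1.823 mg/L = 1.82 ppm.

(b) Volume: 183,000 US gal × 3.785 L/gal = 692,655 L.
(b) Alkalinity to add: (113 − 70) = 43 mg/L as CaCO₃ × 692,655 L = 29,780 g as CaCO₃.
(b) Equivalents: 29,780 g ÷ 50 g/eq = 595.7 eq.
(b) Each mole of Na₂CO₃ supplies 2 eq, so 595.7 / 2 = 297.8 mol.
(b) Mass: 297.8 mol × 106 g/mol = 31,570 g.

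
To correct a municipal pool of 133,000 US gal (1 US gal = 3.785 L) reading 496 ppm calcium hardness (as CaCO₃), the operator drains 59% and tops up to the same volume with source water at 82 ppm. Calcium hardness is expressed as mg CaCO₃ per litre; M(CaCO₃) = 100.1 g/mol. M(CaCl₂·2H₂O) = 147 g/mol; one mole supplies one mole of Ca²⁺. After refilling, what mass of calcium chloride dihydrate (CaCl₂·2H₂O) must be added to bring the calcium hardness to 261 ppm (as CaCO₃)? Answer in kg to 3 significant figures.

6.85 kg

Volume: 133,000 US gal × 3.785 L/gal = 503,405 L.
After draining 59% and refilling: 496 × 0.41 + 82 × 0.59 = 251.74 ppm.
Deficit to target: 261 − 251.74 = 9.26 mg/L.
As CaCO₃: 9.26 mg/L × 503,405 L = 4662 g; ÷ 100.1 = 46.57 mol Ca²⁺.
Mass: 46.57 × 147 = 6846 g.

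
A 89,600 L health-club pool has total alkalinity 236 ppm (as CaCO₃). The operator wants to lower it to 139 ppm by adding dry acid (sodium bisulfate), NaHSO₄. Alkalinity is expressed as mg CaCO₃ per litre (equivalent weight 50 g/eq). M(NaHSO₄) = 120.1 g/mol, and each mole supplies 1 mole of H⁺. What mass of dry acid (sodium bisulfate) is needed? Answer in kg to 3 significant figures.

20.9 kg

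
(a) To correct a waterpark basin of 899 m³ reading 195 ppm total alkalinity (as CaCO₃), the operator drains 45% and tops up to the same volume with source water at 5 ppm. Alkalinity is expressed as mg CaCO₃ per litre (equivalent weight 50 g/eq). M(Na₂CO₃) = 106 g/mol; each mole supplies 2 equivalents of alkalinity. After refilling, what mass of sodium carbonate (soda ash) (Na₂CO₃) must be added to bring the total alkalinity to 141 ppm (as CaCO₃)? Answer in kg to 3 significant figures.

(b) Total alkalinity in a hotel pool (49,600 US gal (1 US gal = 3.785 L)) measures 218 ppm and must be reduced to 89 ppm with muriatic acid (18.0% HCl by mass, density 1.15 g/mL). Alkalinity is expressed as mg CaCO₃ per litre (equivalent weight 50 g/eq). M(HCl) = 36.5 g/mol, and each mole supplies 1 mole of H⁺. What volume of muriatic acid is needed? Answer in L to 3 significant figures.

(a) Volume: 899 m³ = 899,000 L.
(a) After draining 45% and refilling: 195 × 0.55 + 5 × 0.45 = 109.5 ppm.
(a) Deficit to target: 141 − 109.5 = 31.5 mg/L.
(a) As CaCO₃: 31.5 mg/L × 899,000 L = 28,320 g; ÷ 50 g/eq ÷ 2 = 283.2 mol Na₂CO₃.
(a) Mass: 283.2 × 106 = 30,020 g.

(b) Volume: 49,600 US gal × 3.785 L/gal = 187,736 L.
(b) Alkalinity to neutralize: (218 − 89) = 129 mg/L as CaCO₃ × 187,736 L = 24,220 g as CaCO₃.
(b) Equivalents of H⁺ required: 24,220 ÷ 50 g/eq = 484.4 eq = 484.4 mol HCl.
(b) Mass of HCl: 484.4 × 36.5 = 17,680 g.
(b) Mass of 18.0% solution: 17,680 / 0.18 = 98,220 g.
(b) Volume: 98,220 g ÷ 1.15 g/mL = 85,410 mL.

(a) 30.0 kg; (b) 85.4 L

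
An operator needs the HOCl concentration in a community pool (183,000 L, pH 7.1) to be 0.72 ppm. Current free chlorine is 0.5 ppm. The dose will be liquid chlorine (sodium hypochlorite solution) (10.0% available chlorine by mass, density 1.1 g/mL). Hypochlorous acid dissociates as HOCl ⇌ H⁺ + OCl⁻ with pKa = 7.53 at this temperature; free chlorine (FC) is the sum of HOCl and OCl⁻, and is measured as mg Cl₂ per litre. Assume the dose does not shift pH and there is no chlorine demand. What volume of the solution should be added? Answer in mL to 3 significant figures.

811 mL

[OCl⁻]/[HOCl] = 10^(pH − pKa) = 10^(7.1 − 7.53) = 0.3715; fraction as HOCl = 1/(1 + 0.3715) = 0.7291.
Free chlorine required for 0.72 ppm HOCl: 0.72 / 0.7291 = 0.9875 ppm.
FC to add: 0.9875 − 0.5 = 0.4875 mg/L as Cl₂.
Cl₂ equivalent: 0.4875 mg/L × 183,000 L = 89.21 g.
Product at 10.0% available Cl: 89.21 / 0.1 = 892.1 g.
Volume: 892.1 g ÷ 1.1 g/mL = 811 mL.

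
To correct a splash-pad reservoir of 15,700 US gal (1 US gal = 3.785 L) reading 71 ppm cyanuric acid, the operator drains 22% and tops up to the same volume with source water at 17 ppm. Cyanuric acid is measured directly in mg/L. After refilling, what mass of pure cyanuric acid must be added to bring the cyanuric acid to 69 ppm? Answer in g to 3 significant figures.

Volume: 15,700 US gal × 3.785 L/gal = 59,424 L.
After draining 22% and refilling: 71 × 0.78 + 17 × 0.22 = 59.12 ppm.
Deficit to target: 69 − 59.12 = 9.88 mg/L.
Mass: 9.88 mg/L × 59,424 L = 587.1 g cyanuric acid.

587 g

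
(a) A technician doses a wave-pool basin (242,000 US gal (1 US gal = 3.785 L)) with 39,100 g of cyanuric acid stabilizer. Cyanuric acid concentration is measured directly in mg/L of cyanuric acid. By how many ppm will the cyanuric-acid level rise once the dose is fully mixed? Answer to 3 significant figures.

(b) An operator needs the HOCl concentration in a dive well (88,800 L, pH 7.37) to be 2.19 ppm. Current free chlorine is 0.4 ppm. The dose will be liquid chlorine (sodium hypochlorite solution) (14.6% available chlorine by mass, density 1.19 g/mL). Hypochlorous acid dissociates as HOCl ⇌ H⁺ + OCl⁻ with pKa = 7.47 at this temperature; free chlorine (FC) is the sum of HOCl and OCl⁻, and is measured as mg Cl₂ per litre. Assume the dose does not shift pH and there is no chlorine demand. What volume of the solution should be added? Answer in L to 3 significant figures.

(a) Volume: 242,000 US gal × 3.785 L/gal = 915,970 L.
(a) Rise: 39,100 g / 915,970 L × 1000 = 42.69 mg/L.

(b) [OCl⁻]/[HOCl] = 10^(pH − pKa) = 10^(7.37 − 7.47) = 0.7943; fraction as HOCl = 1/(1 + 0.7943) = 0.5573.
(b) Free chlorine required for 2.19 ppm HOCl: 2.19 / 0.5573 = 3.93 ppm.
(b) FC to add: 3.93 − 0.4 = 3.53 mg/L as Cl₂.
(b) Cl₂ equivalent: 3.53 mg/L × 88,800 L = 313.4 g.
(b) Product at 14.6% available Cl: 313.4 / 0.146 = 2147 g.
(b) Volume: 2147 g ÷ 1.19 g/mL = 1804 mL.

(a) 42.7 ppm; (b) 1.80 L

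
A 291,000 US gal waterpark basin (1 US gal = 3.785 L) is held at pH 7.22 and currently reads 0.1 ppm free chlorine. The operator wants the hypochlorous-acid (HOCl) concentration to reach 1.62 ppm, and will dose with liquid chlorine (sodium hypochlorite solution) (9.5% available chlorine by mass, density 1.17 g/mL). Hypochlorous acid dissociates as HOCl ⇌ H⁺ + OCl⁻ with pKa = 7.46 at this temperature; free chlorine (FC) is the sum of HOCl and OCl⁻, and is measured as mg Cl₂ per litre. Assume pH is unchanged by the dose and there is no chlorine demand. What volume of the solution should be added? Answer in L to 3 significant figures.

Volume: 291,000 US gal × 3.785 L/gal = 1,101,435 L.
[OCl⁻]/[HOCl] = 10^(pH − pKa) = 10^(7.22 − 7.46) = 0.5754; fraction as HOCl = 1/(1 + 0.5754) = 0.6347.
Free chlorine required for 1.62 ppm HOCl: 1.62 / 0.6347 = 2.552 ppm.
FC to add: 2.552 − 0.1 = 2.452 mg/L as Cl₂.
Cl₂ equivalent: 2.452 mg/L × 1,101,435 L = 2701 g.
Product at 9.5% available Cl: 2701 / 0.095 = 28,430 g.
Volume: 28,430 g ÷ 1.17 g/mL = 24,300 mL.

24.3 L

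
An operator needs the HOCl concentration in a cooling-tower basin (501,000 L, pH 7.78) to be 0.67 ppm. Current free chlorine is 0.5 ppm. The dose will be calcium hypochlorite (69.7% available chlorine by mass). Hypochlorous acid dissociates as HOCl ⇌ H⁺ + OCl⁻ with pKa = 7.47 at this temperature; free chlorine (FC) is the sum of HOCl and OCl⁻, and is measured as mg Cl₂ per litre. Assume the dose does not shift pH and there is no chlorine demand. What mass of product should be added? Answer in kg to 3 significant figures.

1.11 kg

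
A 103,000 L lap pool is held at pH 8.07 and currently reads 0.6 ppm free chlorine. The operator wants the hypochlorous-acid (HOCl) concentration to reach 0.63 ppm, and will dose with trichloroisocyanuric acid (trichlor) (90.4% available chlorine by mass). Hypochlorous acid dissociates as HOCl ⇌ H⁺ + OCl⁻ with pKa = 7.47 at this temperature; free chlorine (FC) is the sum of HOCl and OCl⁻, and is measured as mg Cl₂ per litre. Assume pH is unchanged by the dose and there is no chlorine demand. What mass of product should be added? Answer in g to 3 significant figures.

[OCl⁻]/[HOCl] = 10^(pH − pKa) = 10^(8.07 − 7.47) = 3.981; fraction as HOCl = 1/(1 + 3.981) = 0.2008.
Free chlorine required for 0.63 ppm HOCl: 0.63 / 0.2008 = 3.138 ppm.
FC to add: 3.138 − 0.6 = 2.538 mg/L as Cl₂.
Cl₂ equivalent: 2.538 mg/L × 103,000 L = 261.4 g.
Product at 90.4% available Cl: 261.4 / 0.904 = 289.2 g.

289 g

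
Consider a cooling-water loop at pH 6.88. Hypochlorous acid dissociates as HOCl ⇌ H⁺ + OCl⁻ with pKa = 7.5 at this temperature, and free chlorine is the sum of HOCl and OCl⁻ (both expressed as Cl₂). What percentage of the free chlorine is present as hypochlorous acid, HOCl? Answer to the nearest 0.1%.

80.7%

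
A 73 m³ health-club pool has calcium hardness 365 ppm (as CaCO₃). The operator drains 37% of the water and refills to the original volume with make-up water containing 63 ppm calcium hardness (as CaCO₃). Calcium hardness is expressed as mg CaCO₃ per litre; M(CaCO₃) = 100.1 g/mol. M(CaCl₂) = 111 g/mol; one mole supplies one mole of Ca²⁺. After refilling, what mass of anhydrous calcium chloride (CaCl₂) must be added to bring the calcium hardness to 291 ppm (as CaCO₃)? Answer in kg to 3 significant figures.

Volume: 73 m³ = 73,000 L.
After draining 37% and refilling: 365 × 0.63 + 63 × 0.37 = 253.26 ppm.
Deficit to target: 291 − 253.26 = 37.74 mg/L.
As CaCO₃: 37.74 mg/L × 73,000 L = 2755 g; ÷ 100.1 = 27.52 mol Ca²⁺.
Mass: 27.52 × 111 = 3055 g.

3.06 kg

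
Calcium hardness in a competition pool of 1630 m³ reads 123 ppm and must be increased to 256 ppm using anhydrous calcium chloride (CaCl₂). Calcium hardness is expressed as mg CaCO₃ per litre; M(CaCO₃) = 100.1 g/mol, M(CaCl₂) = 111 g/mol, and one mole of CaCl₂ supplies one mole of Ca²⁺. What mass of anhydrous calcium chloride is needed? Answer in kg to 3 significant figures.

240 kg

Volume: 1630 m³ = 1,630,000 L.
Hardness to add: (256 − 123) = 133 mg/L as CaCO₃ × 1,630,000 L = 216,800 g as CaCO₃.
Moles of Ca²⁺ (1 mol Ca²⁺ ≡ 1 mol CaCO₃): 216,800 / 100.1 g/mol = 2166 mol.
Mass of CaCl₂: 2166 × 111 = 240,400 g.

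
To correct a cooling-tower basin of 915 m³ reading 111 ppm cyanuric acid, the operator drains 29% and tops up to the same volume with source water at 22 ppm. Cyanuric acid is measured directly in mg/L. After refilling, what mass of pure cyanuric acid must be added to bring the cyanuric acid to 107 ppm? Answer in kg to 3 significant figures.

20.0 kg

Volume: 915 m³ = 915,000 L.
After draining 29% and refilling: 111 × 0.71 + 22 × 0.29 = 85.19 ppm.
Deficit to target: 107 − 85.19 = 21.81 mg/L.
Mass: 21.81 mg/L × 915,000 L = 19,960 g cyanuric acid.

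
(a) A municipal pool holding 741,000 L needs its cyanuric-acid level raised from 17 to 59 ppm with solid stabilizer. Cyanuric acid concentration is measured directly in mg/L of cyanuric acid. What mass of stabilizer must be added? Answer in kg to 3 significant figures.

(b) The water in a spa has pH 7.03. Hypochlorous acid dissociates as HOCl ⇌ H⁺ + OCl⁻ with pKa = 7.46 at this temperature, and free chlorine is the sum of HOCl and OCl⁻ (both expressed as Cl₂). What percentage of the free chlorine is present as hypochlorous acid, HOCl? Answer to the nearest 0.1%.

(a) 31.1 kg; (b) 72.9%

(a) CYA to add: (59 − 17) = 42 mg/L × 741,000 L = 31,120 g cyanuric acid.

(b) [OCl⁻]/[HOCl] = 10^(pH − pKa) = 10^(7.03 − 7.46) = 10^-0.43 = 0.3715.
(b) Fraction as HOCl = 1 / (1 + 0.3715) = 0.7291.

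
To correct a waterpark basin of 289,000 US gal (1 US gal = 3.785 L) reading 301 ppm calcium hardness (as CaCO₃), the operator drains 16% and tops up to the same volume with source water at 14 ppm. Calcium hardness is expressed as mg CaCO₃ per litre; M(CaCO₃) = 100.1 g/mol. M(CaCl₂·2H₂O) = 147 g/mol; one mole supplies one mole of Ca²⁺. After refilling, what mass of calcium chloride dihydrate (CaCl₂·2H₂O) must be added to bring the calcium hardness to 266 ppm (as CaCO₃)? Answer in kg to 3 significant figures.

17.5 kg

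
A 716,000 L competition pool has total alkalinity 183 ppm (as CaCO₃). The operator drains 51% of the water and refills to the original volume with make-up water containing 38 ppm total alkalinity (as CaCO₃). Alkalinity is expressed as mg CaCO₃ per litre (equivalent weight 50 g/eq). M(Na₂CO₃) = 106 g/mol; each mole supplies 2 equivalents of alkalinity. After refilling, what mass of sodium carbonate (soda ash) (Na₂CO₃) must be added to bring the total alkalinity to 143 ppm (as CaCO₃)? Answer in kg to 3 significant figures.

25.8 kg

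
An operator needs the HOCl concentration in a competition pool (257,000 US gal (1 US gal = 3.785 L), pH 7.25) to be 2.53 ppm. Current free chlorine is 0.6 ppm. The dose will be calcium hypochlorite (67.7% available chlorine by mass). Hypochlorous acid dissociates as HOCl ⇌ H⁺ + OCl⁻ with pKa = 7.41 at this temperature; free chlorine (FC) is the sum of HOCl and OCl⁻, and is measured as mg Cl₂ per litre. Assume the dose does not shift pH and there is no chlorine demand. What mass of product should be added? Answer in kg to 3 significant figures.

5.29 kg

Volume: 257,000 US gal × 3.785 L/gal = 972,745 L.
[OCl⁻]/[HOCl] = 10^(pH − pKa) = 10^(7.25 − 7.41) = 0.6918; fraction as HOCl = 1/(1 + 0.6918) = 0.5911.
Free chlorine required for 2.53 ppm HOCl: 2.53 / 0.5911 = 4.28 ppm.
FC to add: 4.28 − 0.6 = 3.68 mg/L as Cl₂.
Cl₂ equivalent: 3.68 mg/L × 972,745 L = 3580 g.
Product at 67.7% available Cl: 3580 / 0.677 = 5288 g.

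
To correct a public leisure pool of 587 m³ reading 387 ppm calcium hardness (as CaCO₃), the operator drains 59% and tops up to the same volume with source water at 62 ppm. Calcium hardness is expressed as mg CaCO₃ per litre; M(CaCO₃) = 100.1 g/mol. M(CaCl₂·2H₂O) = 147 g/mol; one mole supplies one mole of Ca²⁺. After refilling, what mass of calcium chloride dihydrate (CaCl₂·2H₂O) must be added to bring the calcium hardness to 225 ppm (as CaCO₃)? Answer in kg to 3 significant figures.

25.6 kg

Volume: 587 m³ = 587,000 L.
After draining 59% and refilling: 387 × 0.41 + 62 × 0.59 = 195.25 ppm.
Deficit to target: 225 − 195.25 = 29.75 mg/L.
As CaCO₃: 29.75 mg/L × 587,000 L = 17,460 g; ÷ 100.1 = 174.5 mol Ca²⁺.
Mass: 174.5 × 147 = 25,650 g.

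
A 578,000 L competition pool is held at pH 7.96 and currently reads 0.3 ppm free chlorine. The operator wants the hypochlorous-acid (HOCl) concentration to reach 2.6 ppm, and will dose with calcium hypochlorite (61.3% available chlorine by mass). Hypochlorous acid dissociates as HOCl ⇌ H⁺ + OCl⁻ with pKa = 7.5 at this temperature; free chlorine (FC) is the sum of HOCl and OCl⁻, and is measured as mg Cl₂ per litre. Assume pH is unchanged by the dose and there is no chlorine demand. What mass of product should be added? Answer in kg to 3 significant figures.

9.24 kg

[OCl⁻]/[HOCl] = 10^(pH − pKa) = 10^(7.96 − 7.5) = 2.884; fraction as HOCl = 1/(1 + 2.884) = 0.2575.
Free chlorine required for 2.6 ppm HOCl: 2.6 / 0.2575 = 10.1 ppm.
FC to add: 10.1 − 0.3 = 9.798 mg/L as Cl₂.
Cl₂ equivalent: 9.798 mg/L × 578,000 L = 5664 g.
Product at 61.3% available Cl: 5664 / 0.613 = 9239 g.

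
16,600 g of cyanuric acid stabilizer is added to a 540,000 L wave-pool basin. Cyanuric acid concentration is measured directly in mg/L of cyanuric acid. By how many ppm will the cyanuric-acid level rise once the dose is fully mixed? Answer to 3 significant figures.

Rise: 16,600 g / 540,000 L × 1000 = 30.74 mg/L.

30.7 ppm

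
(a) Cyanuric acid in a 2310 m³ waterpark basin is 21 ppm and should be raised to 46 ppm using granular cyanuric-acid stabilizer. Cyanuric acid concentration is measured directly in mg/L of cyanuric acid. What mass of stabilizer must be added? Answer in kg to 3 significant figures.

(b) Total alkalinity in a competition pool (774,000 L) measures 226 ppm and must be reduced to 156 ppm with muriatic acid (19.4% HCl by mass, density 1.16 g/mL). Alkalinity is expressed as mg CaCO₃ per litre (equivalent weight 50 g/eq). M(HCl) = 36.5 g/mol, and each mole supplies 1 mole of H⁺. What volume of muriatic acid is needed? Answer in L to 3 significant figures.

(a) Volume: 2310 m³ = 2,310,000 L.
(a) CYA to add: (46 − 21) = 25 mg/L × 2,310,000 L = 57,750 g cyanuric acid.

(b) Alkalinity to neutralize: (226 − 156) = 70 mg/L as CaCO₃ × 774,000 L = 54,180 g as CaCO₃.
(b) Equivalents of H⁺ required: 54,180 ÷ 50 g/eq = 1084 eq = 1084 mol HCl.
(b) Mass of HCl: 1084 × 36.5 = 39,550 g.
(b) Mass of 19.4% solution: 39,550 / 0.194 = 203,900 g.
(b) Volume: 203,900 g ÷ 1.16 g/mL = 175,800 mL.

(a) 57.8 kg; (b) 176 L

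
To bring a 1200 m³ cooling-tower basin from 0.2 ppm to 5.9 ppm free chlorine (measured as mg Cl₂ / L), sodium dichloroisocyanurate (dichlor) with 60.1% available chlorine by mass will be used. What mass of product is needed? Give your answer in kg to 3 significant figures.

Volume: 1200 m³ = 1,200,000 L.
Chlorine deficit: 5.9 − 0.2 = 5.7 ppm = 5.7 mg/L as Cl₂.
Cl₂ equivalent needed: 5.7 mg/L × 1,200,000 L = 6,840,000 mg = 6840 g.
Product at 60.1% available chlorine: 6840 / 0.601 = 11,380 g.

11.4 kg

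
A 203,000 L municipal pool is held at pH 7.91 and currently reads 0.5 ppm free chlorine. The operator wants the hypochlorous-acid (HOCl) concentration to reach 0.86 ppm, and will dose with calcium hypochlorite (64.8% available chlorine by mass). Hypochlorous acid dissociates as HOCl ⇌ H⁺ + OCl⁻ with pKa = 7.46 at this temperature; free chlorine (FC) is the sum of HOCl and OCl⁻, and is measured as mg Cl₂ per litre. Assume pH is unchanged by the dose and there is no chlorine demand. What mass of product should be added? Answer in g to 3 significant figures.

[OCl⁻]/[HOCl] = 10^(pH − pKa) = 10^(7.91 − 7.46) = 2.818; fraction as HOCl = 1/(1 + 2.818) = 0.2619.
Free chlorine required for 0.86 ppm HOCl: 0.86 / 0.2619 = 3.284 ppm.
FC to add: 3.284 − 0.5 = 2.784 mg/L as Cl₂.
Cl₂ equivalent: 2.784 mg/L × 203,000 L = 565.1 g.
Product at 64.8% available Cl: 565.1 / 0.648 = 872.1 g.

872 g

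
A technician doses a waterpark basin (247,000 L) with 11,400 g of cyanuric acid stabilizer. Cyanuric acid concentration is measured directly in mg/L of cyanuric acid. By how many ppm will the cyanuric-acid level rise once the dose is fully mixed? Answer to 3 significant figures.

46.2 ppm

Rise: 11,400 g / 247,000 L × 1000 = 46.15 mg/L.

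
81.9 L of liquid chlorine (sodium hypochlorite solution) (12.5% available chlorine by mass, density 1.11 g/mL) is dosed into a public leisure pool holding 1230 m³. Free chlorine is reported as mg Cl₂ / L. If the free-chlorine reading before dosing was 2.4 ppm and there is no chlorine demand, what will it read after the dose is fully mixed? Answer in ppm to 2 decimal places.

11.64 ppm

Volume: 1230 m³ = 1,230,000 L.
Mass of solution: 81.9 L × 1000 mL/L × 1.11 g/mL = 90,910 g.
Available chlorine delivered: 90,910 g × 0.125 = 11,360 g as Cl₂.
Concentration rise: 11,360 g / 1,230,000 L = 9.239 mg/L = 9.24 ppm.
Final FC: 2.4 + 9.24 = 11.64 ppm.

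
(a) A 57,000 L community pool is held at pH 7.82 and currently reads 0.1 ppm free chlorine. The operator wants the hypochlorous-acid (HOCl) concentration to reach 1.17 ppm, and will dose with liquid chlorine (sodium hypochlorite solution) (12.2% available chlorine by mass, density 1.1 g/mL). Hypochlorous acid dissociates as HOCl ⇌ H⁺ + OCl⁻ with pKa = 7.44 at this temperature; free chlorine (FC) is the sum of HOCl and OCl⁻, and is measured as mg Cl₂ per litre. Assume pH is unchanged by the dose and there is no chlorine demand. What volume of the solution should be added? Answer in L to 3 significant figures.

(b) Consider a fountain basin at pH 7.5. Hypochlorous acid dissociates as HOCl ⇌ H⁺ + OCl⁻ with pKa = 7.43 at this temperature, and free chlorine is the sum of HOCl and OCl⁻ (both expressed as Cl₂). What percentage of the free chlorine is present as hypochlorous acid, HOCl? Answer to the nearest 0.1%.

(a) 1.65 L; (b) 46.0%

(a) [OCl⁻]/[HOCl] = 10^(pH − pKa) = 10^(7.82 − 7.44) = 2.399; fraction as HOCl = 1/(1 + 2.399) = 0.2942.
(a) Free chlorine required for 1.17 ppm HOCl: 1.17 / 0.2942 = 3.977 ppm.
(a) FC to add: 3.977 − 0.1 = 3.877 mg/L as Cl₂.
(a) Cl₂ equivalent: 3.877 mg/L × 57,000 L = 221 g.
(a) Product at 12.2% available Cl: 221 / 0.122 = 1811 g.
(a) Volume: 1811 g ÷ 1.1 g/mL = 1647 mL.

(b) [OCl⁻]/[HOCl] = 10^(pH − pKa) = 10^(7.5 − 7.43) = 10^0.07 = 1.175.
(b) Fraction as HOCl = 1 / (1 + 1.175) = 0.4598.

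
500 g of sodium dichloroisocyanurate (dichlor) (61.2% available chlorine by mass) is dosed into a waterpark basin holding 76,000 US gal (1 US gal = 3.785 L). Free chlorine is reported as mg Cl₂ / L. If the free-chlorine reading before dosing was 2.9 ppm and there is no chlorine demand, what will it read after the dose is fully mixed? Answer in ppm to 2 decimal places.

3.96 ppm

Volume: 76,000 US gal × 3.785 L/gal = 287,660 L.
Available chlorine delivered: 500 g × 0.612 = 306 g as Cl₂.
Concentration rise: 306 g / 287,660 L = 1.064 mg/L = 1.06 ppm.
Final FC: 2.9 + 1.06 = 3.96 ppm.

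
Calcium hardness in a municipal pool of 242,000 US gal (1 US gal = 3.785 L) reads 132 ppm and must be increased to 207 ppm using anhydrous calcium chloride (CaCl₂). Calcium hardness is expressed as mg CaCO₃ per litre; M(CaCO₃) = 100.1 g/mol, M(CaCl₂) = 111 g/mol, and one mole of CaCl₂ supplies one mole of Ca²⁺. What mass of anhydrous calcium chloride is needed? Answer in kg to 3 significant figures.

76.2 kg

Volume: 242,000 US gal × 3.785 L/gal = 915,970 L.
Hardness to add: (207 − 132) = 75 mg/L as CaCO₃ × 915,970 L = 68,700 g as CaCO₃.
Moles of Ca²⁺ (1 mol Ca²⁺ ≡ 1 mol CaCO₃): 68,700 / 100.1 g/mol = 686.3 mol.
Mass of CaCl₂: 686.3 × 111 = 76,180 g.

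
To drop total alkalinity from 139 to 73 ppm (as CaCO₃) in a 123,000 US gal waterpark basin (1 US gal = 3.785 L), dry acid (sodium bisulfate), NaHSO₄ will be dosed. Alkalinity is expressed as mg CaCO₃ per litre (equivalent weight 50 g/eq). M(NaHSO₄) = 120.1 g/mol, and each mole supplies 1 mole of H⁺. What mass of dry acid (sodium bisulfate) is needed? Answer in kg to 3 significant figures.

Volume: 123,000 US gal × 3.785 L/gal = 465,555 L.
Alkalinity to neutralize: (139 − 73) = 66 mg/L as CaCO₃ × 465,555 L = 30,730 g as CaCO₃.
Equivalents of H⁺ required: 30,730 ÷ 50 g/eq = 614.5 eq = 614.5 mol NaHSO₄.
Mass of NaHSO₄: 614.5 × 120.1 = 73,810 g.

73.8 kg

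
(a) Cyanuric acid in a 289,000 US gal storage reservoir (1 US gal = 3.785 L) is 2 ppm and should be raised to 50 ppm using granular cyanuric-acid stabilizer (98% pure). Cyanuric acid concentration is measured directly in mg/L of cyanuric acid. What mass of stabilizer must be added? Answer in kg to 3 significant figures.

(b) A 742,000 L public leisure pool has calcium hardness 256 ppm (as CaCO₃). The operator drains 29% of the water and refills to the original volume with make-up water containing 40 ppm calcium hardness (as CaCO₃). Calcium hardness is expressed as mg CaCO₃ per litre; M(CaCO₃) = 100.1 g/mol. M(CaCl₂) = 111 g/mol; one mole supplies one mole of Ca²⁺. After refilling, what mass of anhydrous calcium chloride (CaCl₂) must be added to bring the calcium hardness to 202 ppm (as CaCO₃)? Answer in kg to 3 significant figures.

(a) 53.6 kg; (b) 7.11 kg

(a) Volume: 289,000 US gal × 3.785 L/gal = 1,093,865 L.
(a) CYA to add: (50 − 2) = 48 mg/L × 1,093,865 L = 52,510 g cyanuric acid.
(a) At 98% purity: 52,510 / 0.98 = 53,580 g product.

(b) After draining 29% and refilling: 256 × 0.71 + 40 × 0.29 = 193.36 ppm.
(b) Deficit to target: 202 − 193.36 = 8.64 mg/L.
(b) As CaCO₃: 8.64 mg/L × 742,000 L = 6411 g; ÷ 100.1 = 64.04 mol Ca²⁺.
(b) Mass: 64.04 × 111 = 7109 g.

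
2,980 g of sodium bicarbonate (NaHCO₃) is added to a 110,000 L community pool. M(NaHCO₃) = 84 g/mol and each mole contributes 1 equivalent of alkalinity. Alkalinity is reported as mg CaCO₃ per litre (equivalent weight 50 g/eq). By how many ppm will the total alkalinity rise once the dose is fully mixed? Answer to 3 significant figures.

16.1 ppm

Moles of NaHCO₃: 2,980 g ÷ 84 g/mol = 35.48 mol → 35.48 eq of alkalinity.
As CaCO₃: 35.48 eq × 50 g/eq = 1774 g.
Rise: 1774 g / 110,000 L × 1000 = 16.13 mg/L.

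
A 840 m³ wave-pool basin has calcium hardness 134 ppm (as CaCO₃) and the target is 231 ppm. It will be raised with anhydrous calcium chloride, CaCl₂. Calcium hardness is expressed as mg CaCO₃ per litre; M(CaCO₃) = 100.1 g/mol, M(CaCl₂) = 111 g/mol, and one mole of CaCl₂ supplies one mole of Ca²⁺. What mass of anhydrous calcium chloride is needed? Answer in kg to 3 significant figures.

Volume: 840 m³ = 840,000 L.
Hardness to add: (231 − 134) = 97 mg/L as CaCO₃ × 840,000 L = 81,480 g as CaCO₃.
Moles of Ca²⁺ (1 mol Ca²⁺ ≡ 1 mol CaCO₃): 81,480 / 100.1 g/mol = 814 mol.
Mass of CaCl₂: 814 × 111 = 90,350 g.

90.4 kg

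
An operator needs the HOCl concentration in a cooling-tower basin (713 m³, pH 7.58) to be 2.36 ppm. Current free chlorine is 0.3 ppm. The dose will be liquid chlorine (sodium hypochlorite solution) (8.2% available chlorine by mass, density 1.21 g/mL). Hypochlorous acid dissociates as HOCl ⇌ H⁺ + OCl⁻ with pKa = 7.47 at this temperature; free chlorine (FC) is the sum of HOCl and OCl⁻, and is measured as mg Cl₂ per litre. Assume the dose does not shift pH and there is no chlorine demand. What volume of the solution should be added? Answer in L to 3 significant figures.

36.7 L

Volume: 713 m³ = 713,000 L.
[OCl⁻]/[HOCl] = 10^(pH − pKa) = 10^(7.58 − 7.47) = 1.288; fraction as HOCl = 1/(1 + 1.288) = 0.437.
Free chlorine required for 2.36 ppm HOCl: 2.36 / 0.437 = 5.4 ppm.
FC to add: 5.4 − 0.3 = 5.1 mg/L as Cl₂.
Cl₂ equivalent: 5.1 mg/L × 713,000 L = 3636 g.
Product at 8.2% available Cl: 3636 / 0.082 = 44,350 g.
Volume: 44,350 g ÷ 1.21 g/mL = 36,650 mL.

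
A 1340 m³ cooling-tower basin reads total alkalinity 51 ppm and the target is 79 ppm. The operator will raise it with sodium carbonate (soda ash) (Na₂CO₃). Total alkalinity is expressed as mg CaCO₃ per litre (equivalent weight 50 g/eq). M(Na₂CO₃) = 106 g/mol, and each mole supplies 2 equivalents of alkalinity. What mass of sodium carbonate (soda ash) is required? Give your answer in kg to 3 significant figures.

39.8 kg

Volume: 1340 m³ = 1,340,000 L.
Alkalinity to add: (79 − 51) = 28 mg/L as CaCO₃ × 1,340,000 L = 37,520 g as CaCO₃.
Equivalents: 37,520 g ÷ 50 g/eq = 750.4 eq.
Each mole of Na₂CO₃ supplies 2 eq, so 750.4 / 2 = 375.2 mol.
Mass: 375.2 mol × 106 g/mol = 39,770 g.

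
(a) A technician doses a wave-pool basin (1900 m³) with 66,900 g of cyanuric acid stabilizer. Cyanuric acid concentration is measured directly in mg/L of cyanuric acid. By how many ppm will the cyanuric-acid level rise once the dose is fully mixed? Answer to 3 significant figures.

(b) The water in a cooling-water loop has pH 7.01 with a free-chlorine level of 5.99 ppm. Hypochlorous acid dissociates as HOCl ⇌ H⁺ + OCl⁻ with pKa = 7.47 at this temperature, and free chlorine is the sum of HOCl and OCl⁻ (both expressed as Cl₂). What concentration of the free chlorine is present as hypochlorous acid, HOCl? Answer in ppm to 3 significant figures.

(a) Volume: 1900 m³ = 1,900,000 L.
(a) Rise: 66,900 g / 1,900,000 L × 1000 = 35.21 mg/L.

(b) [OCl⁻]/[HOCl] = 10^(pH − pKa) = 10^(7.01 − 7.47) = 10^-0.46 = 0.3467.
(b) Fraction as HOCl = 1 / (1 + 0.3467) = 0.7425.
(b) HOCl = 0.7425 × 5.99 ppm = 4.448 ppm.

(a) 35.2 ppm; (b) 4.45 ppm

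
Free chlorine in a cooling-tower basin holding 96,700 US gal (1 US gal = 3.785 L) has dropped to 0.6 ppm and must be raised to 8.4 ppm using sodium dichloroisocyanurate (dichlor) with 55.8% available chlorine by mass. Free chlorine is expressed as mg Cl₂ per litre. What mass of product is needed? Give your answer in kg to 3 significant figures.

5.12 kg

Volume: 96,700 US gal × 3.785 L/gal = 366,010 L.
Chlorine deficit: 8.4 − 0.6 = 7.8 ppm = 7.8 mg/L as Cl₂.
Cl₂ equivalent needed: 7.8 mg/L × 366,010 L = 2,855,000 mg = 2855 g.
Product at 55.8% available chlorine: 2855 / 0.558 = 5116 g.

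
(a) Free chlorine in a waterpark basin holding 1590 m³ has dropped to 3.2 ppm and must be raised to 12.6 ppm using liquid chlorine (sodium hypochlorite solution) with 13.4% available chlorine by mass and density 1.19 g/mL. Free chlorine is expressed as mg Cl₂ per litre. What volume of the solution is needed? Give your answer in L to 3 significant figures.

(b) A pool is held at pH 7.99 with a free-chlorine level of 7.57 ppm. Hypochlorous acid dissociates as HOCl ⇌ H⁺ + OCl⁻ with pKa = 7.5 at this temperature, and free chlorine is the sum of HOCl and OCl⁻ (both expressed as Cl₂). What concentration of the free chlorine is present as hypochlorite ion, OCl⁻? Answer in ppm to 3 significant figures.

(a) 93.7 L; (b) 5.72 ppm

(a) Volume: 1590 m³ = 1,590,000 L.
(a) Chlorine deficit: 12.6 − 3.2 = 9.4 ppm = 9.4 mg/L as Cl₂.
(a) Cl₂ equivalent needed: 9.4 mg/L × 1,590,000 L = 14,950,000 mg = 14,950 g.
(a) Product at 13.4% available chlorine: 14,950 / 0.134 = 111,500 g.
(a) Volume at density 1.19 g/mL: 111,500 g ÷ 1.19 g/mL = 93,730 mL.

(b) [OCl⁻]/[HOCl] = 10^(pH − pKa) = 10^(7.99 − 7.5) = 10^0.49 = 3.09.
(b) Fraction as HOCl = 1 / (1 + 3.09) = 0.2445.
(b) OCl⁻ = (1 − 0.2445) × 7.57 ppm = 5.719 ppm.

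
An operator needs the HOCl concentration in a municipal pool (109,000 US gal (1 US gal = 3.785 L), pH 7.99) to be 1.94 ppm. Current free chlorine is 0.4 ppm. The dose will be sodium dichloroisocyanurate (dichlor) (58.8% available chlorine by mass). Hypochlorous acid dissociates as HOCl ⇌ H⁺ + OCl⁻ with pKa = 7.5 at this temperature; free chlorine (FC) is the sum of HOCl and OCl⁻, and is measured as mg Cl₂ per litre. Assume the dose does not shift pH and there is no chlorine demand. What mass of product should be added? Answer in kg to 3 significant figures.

5.29 kg

Volume: 109,000 US gal × 3.785 L/gal = 412,565 L.
[OCl⁻]/[HOCl] = 10^(pH − pKa) = 10^(7.99 − 7.5) = 3.09; fraction as HOCl = 1/(1 + 3.09) = 0.2445.
Free chlorine required for 1.94 ppm HOCl: 1.94 / 0.2445 = 7.935 ppm.
FC to add: 7.935 − 0.4 = 7.535 mg/L as Cl₂.
Cl₂ equivalent: 7.535 mg/L × 412,565 L = 3109 g.
Product at 58.8% available Cl: 3109 / 0.588 = 5287 g.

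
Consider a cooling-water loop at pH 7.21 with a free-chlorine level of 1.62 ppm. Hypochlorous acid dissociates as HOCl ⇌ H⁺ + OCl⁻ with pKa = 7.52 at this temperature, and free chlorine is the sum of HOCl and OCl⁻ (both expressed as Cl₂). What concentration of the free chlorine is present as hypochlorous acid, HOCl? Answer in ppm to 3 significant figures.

1.09 ppm

[OCl⁻]/[HOCl] = 10^(pH − pKa) = 10^(7.21 − 7.52) = 10^-0.31 = 0.4898.
Fraction as HOCl = 1 / (1 + 0.4898) = 0.6712.
HOCl = 0.6712 × 1.62 ppm = 1.087 ppm.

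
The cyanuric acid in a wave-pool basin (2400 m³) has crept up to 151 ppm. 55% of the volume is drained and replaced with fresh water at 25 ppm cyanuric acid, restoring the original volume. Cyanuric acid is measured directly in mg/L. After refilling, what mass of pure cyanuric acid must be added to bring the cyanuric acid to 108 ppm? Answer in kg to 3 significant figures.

63.1 kg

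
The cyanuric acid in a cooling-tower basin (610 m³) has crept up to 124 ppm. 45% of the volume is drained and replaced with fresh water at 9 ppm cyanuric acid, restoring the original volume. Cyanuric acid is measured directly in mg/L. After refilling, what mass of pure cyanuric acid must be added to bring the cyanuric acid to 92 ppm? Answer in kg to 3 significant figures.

12.0 kg

Volume: 610 m³ = 610,000 L.
After draining 45% and refilling: 124 × 0.55 + 9 × 0.45 = 72.25 ppm.
Deficit to target: 92 − 72.25 = 19.75 mg/L.
Mass: 19.75 mg/L × 610,000 L = 12,050 g cyanuric acid.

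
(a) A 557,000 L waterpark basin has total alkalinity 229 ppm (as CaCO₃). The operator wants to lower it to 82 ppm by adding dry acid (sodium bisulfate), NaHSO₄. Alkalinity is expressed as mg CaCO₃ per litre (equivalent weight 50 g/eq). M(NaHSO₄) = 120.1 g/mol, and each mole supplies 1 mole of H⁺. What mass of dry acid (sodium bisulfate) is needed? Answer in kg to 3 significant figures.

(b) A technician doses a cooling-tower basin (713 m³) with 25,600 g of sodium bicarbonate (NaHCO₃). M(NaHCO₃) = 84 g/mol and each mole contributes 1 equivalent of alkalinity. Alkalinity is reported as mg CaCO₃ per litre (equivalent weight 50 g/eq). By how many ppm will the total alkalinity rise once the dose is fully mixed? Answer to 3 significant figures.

(a) 197 kg; (b) 21.4 ppm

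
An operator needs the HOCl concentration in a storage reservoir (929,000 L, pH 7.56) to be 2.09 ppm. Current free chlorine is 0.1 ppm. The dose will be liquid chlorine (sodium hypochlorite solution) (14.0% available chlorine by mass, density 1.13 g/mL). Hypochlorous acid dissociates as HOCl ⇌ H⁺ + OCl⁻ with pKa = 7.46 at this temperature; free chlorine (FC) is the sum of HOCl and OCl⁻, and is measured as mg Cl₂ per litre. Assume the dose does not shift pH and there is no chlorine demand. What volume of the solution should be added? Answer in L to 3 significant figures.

[OCl⁻]/[HOCl] = 10^(pH − pKa) = 10^(7.56 − 7.46) = 1.259; fraction as HOCl = 1/(1 + 1.259) = 0.4427.
Free chlorine required for 2.09 ppm HOCl: 2.09 / 0.4427 = 4.721 ppm.
FC to add: 4.721 − 0.1 = 4.621 mg/L as Cl₂.
Cl₂ equivalent: 4.621 mg/L × 929,000 L = 4293 g.
Product at 14.0% available Cl: 4293 / 0.14 = 30,660 g.
Volume: 30,660 g ÷ 1.13 g/mL = 27,140 mL.

27.1 L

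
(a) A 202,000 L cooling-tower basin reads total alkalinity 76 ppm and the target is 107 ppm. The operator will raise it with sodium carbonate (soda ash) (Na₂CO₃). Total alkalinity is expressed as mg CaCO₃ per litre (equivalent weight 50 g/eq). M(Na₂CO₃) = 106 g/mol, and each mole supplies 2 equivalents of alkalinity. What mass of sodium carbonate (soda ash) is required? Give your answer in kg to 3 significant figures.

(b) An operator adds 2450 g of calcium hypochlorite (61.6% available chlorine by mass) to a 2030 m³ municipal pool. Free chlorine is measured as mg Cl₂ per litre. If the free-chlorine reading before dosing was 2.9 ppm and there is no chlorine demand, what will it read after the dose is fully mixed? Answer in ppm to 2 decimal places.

(a) 6.64 kg; (b) 3.64 ppm

(a) Alkalinity to add: (107 − 76) = 31 mg/L as CaCO₃ × 202,000 L = 6262 g as CaCO₃.
(a) Equivalents: 6262 g ÷ 50 g/eq = 125.2 eq.
(a) Each mole of Na₂CO₃ supplies 2 eq, so 125.2 / 2 = 62.62 mol.
(a) Mass: 62.62 mol × 106 g/mol = 6638 g.

(b) Volume: 2030 m³ = 2,030,000 L.
(b) Available chlorine delivered: 2450 g × 0.616 = 1509 g as Cl₂.
(b) Concentration rise: 1509 g / 2,030,000 L = 0.7434 mg/L = 0.74 ppm.
(b) Final FC: 2.9 + 0.74 = 3.64 ppm.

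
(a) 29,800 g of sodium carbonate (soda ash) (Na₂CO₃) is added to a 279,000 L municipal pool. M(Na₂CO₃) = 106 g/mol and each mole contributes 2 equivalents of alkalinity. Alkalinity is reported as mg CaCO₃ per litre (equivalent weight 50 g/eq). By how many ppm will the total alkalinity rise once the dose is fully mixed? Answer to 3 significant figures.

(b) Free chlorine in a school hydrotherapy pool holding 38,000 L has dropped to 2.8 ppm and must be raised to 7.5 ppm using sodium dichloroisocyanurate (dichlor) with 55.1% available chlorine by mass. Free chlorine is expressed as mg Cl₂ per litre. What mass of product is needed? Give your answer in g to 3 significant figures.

(a) 101 ppm; (b) 324 g

(a) Moles of Na₂CO₃: 29,800 g ÷ 106 g/mol = 281.1 mol → 562.3 eq of alkalinity.
(a) As CaCO₃: 562.3 eq × 50 g/eq = 28,110 g.
(a) Rise: 28,110 g / 279,000 L × 1000 = 100.8 mg/L.

(b) Chlorine deficit: 7.5 − 2.8 = 4.7 ppm = 4.7 mg/L as Cl₂.
(b) Cl₂ equivalent needed: 4.7 mg/L × 38,000 L = 178,600 mg = 178.6 g.
(b) Product at 55.1% available chlorine: 178.6 / 0.551 = 324.1 g.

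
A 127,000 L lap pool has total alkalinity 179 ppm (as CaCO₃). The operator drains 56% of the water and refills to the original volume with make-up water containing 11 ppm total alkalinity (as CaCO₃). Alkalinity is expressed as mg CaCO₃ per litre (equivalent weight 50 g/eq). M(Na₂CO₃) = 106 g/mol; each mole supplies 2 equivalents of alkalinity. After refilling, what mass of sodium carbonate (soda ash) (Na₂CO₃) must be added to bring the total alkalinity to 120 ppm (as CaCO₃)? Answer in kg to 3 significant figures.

4.72 kg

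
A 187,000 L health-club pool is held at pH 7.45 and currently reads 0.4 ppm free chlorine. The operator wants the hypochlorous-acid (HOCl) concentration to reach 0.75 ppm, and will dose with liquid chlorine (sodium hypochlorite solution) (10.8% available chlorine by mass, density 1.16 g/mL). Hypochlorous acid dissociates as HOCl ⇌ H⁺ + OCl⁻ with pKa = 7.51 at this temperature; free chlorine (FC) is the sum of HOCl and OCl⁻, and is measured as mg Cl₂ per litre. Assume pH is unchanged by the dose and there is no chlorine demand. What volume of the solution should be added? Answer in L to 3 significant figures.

1.50 L

[OCl⁻]/[HOCl] = 10^(pH − pKa) = 10^(7.45 − 7.51) = 0.871; fraction as HOCl = 1/(1 + 0.871) = 0.5345.
Free chlorine required for 0.75 ppm HOCl: 0.75 / 0.5345 = 1.403 ppm.
FC to add: 1.403 − 0.4 = 1.003 mg/L as Cl₂.
Cl₂ equivalent: 1.003 mg/L × 187,000 L = 187.6 g.
Product at 10.8% available Cl: 187.6 / 0.108 = 1737 g.
Volume: 1737 g ÷ 1.16 g/mL = 1497 mL.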